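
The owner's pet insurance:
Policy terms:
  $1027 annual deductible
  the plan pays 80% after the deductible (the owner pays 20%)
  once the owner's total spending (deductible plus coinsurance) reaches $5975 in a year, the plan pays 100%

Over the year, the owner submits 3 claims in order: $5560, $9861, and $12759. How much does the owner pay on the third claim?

Claim 1 ($5560): $1027 finishes the deductible; $4533 goes to coinsurance; 20% of $4533 = $906.60. Cost to owner: $1933.60. OOP to date $1933.60.
Claim 2 ($9861): deductible met; 20% of $9861 = $1972.20. Cost to owner: $1972.20. OOP to date $3905.80.
Claim 3 ($12759): deductible already satisfied, so owner's share is 20% × $12759 = $2551.80. That would push OOP to $6457.60, over the $5975 cap, so owner pays $5975 − $3905.80 = $2069.20.

$2069.20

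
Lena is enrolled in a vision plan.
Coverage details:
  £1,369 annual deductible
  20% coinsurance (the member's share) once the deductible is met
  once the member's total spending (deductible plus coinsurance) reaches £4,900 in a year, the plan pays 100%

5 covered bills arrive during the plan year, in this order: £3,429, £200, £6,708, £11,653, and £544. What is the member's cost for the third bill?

£1,341.60

Claim 1 — £3,429: £1,369 finishes the deductible; £2,060 goes to coinsurance; 20% of £2,060 = £412. Member owes £1,781 (running OOP £1,781).
Claim 2 — £200: deductible met; 20% of £200 = £40. Cost to member: £40. OOP to date £1,821.
Claim 3 — £6,708: deductible met; 20% of £6,708 = £1,341.60. Cost to member: £1,341.60. OOP to date £3,162.60.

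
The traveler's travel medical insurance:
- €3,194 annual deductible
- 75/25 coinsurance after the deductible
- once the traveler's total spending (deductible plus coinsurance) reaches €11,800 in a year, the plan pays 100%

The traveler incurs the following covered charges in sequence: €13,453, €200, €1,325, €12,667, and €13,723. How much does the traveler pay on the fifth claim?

€2,493.25

#1 (€13,453): deductible takes €3,194, €10,259 remains; 25% of €10,259 = €2,564.75. Cost to traveler: €5,758.75. OOP to date €5,758.75.
#2 (€200): deductible met; 25% of €200 = €50. Traveler pays €50; OOP now €5,808.75.
#3 (€1,325): deductible already satisfied, so traveler's share is 25% × €1,325 = €331.25. Traveler pays €331.25; OOP now €6,140.
#4 (€12,667): deductible already satisfied, so traveler's share is 25% × €12,667 = €3,166.75. Traveler pays €3,166.75; OOP now €9,306.75.
#5 (€13,723): deductible met; 25% of €13,723 = €3,430.75. That would push OOP to €12,737.50, over the €11,800 cap, so traveler pays €11,800 − €9,306.75 = €2,493.25.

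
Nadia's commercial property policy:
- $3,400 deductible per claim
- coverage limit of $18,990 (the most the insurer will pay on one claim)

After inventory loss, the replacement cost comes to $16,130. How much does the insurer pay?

After the deductible, $16,130 − $3,400 = $12,730 remains.
$12,730 ≤ $18,990, so the limit doesn't bind; insurer pays $12,730.

$12,730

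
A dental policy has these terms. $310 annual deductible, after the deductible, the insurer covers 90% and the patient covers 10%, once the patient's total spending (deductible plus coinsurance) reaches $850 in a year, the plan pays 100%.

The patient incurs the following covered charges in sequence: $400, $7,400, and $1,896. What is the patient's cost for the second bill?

$531

#1 ($400): deductible takes $310, $90 remains; patient's 10% is $9. Patient owes $319 (running OOP $319).
#2 ($7,400): 10% coinsurance on $7,400 = $740. OOP would hit $1,059 > $850, so the cap limits the patient to $850 − $319 = $531.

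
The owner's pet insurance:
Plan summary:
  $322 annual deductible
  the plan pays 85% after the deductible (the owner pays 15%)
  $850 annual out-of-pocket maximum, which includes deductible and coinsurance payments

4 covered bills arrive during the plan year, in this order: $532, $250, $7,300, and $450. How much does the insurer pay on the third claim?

$6,841

Bill 1, $532: deductible takes $322, $210 remains; 15% of $210 = $31.50. Owner pays $353.50; OOP now $353.50. Insurer: $532 − $353.50 = $178.50.
Bill 2, $250: deductible met; 15% of $250 = $37.50. Owner owes $37.50 (running OOP $391). Insurer: $250 − $37.50 = $212.50.
Bill 3, $7,300: deductible met; 15% of $7,300 = $1,095. OOP would hit $1,486 > $850, so the cap limits the owner to $850 − $391 = $459. Plan pays $7,300 − $459 = $6,841.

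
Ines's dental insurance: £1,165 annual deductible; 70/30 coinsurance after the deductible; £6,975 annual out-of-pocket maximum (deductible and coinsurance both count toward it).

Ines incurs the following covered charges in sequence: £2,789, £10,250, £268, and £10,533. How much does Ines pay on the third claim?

#1 (£2,789): £1,165 finishes the deductible; £1,624 goes to coinsurance; 30% of £1,624 = £487.20. Patient owes £1,652.20 (running OOP £1,652.20).
#2 (£10,250): deductible met; 30% of £10,250 = £3,075. Patient pays £3,075; OOP now £4,727.20.
#3 (£268): deductible already satisfied, so patient's share is 30% × £268 = £80.40. Cost to patient: £80.40. OOP to date £4,807.60.

£80.40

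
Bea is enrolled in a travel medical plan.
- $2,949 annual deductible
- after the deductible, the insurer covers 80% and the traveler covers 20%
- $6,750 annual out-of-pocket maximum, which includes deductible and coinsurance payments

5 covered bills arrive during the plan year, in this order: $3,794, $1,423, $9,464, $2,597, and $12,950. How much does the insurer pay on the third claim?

Bill 1, $3,794: deductible takes $2,949, $845 remains; traveler's 20% is $169. Cost to traveler: $3,118. OOP to date $3,118. Plan pays $3,794 − $3,118 = $676.
Bill 2, $1,423: deductible met; 20% of $1,423 = $284.60. Traveler owes $284.60 (running OOP $3,402.60). Insurer: $1,423 − $284.60 = $1,138.40.
Bill 3, $9,464: 20% coinsurance on $9,464 = $1,892.80. Cost to traveler: $1,892.80. OOP to date $5,295.40. Plan pays $9,464 − $1,892.80 = $7,571.20.

$7,571.20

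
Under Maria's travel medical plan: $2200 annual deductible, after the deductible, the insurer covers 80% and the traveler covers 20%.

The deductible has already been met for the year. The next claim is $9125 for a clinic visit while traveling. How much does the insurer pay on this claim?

$7300

With the deductible met, the entire $9125 is subject to coinsurance.
Traveler's 20% share of $9125 is $1825.
The insurer covers the remainder: $9125 − $1825 = $7300.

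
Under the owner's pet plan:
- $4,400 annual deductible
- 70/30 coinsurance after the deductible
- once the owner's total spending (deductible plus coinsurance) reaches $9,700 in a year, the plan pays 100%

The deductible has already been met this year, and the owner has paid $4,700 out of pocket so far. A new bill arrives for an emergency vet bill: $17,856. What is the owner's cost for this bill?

$5,000

With the deductible met, the entire $17,856 is subject to coinsurance.
30% of $17,856 = $5,356.80 falls to the owner.
Adding $5,356.80 to the $4,700 already spent would give $10,056.80, which exceeds the $9,700 cap; the owner pays just $9,700 − $4,700 = $5,000.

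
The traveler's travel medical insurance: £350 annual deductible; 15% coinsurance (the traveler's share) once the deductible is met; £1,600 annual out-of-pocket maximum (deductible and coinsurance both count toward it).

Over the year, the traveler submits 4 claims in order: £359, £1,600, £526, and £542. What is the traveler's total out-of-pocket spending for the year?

Claim 1 (£359): £350 to deductible, leaving £9; 15% of £9 = £1.35. Cost to traveler: £351.35. OOP to date £351.35.
Claim 2 (£1,600): deductible already satisfied, so traveler's share is 15% × £1,600 = £240. Traveler pays £240; OOP now £591.35.
Claim 3 (£526): deductible met; 15% of £526 = £78.90. Traveler pays £78.90; OOP now £670.25.
Claim 4 (£542): 15% coinsurance on £542 = £81.30. Cost to traveler: £81.30. OOP to date £751.55.
Summing the traveler's payments: £351.35 + £240 + £78.90 + £81.30 = £751.55.

£751.55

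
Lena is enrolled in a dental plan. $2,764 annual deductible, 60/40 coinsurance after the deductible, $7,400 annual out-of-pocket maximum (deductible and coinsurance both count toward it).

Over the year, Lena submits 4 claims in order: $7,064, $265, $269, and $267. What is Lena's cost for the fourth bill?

$106.80

Claim 1 ($7,064): $2,764 finishes the deductible; $4,300 goes to coinsurance; coinsurance $4,300 × 40% = $1,720. Cost to patient: $4,484. OOP to date $4,484.
Claim 2 ($265): deductible already satisfied, so patient's share is 40% × $265 = $106. Patient owes $106 (running OOP $4,590).
Claim 3 ($269): 40% coinsurance on $269 = $107.60. Cost to patient: $107.60. OOP to date $4,697.60.
Claim 4 ($267): 40% coinsurance on $267 = $106.80. Cost to patient: $106.80. OOP to date $4,804.40.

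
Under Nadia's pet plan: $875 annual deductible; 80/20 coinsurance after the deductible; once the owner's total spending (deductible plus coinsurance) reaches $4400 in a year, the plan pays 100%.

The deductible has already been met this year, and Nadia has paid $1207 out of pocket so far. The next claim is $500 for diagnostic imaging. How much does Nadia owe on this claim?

$100

With the deductible met, the entire $500 is subject to coinsurance.
Owner's 20% share of $500 is $100.
Year-to-date out-of-pocket becomes $1207 + $100 = $1307, still under the $4400 maximum, so no cap applies.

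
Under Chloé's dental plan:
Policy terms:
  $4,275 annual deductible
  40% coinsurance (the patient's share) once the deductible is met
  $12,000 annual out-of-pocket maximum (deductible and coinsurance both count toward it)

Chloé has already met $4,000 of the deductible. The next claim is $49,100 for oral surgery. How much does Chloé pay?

$8,000

Deductible still to meet: $4,275 − $4,000 = $275.
The remaining $48,825 (= $49,100 − $275) moves to coinsurance.
40% of $48,825 = $19,530 falls to the patient.
That puts the patient's cost at $275 + $19,530 = $19,805 before any cap.
Year-to-date out-of-pocket would reach $4,000 + $19,805 = $23,805, above the $12,000 maximum, so the patient pays only $12,000 − $4,000 = $8,000.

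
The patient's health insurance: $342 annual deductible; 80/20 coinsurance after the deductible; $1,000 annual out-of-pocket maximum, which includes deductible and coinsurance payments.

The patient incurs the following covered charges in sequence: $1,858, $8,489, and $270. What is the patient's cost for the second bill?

$354.80

Claim 1 ($1,858): $342 finishes the deductible; $1,516 goes to coinsurance; patient's 20% is $303.20. Patient pays $645.20; OOP now $645.20.
Claim 2 ($8,489): deductible met; 20% of $8,489 = $1,697.80. That would push OOP to $2,343, over the $1,000 cap, so patient pays $1,000 − $645.20 = $354.80.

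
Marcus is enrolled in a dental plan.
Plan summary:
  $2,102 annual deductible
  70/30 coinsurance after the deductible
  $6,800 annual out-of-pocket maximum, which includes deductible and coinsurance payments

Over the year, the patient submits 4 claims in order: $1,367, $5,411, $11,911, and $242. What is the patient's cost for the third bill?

$3,295.20

#1 ($1,367): all of it applies to the deductible. Cost to patient: $1,367. OOP to date $1,367.
#2 ($5,411): $735 to deductible, leaving $4,676; patient's 30% is $1,402.80. Patient pays $2,137.80; OOP now $3,504.80.
#3 ($11,911): deductible already satisfied, so patient's share is 30% × $11,911 = $3,573.30. OOP would hit $7,078.10 > $6,800, so the cap limits the patient to $6,800 − $3,504.80 = $3,295.20.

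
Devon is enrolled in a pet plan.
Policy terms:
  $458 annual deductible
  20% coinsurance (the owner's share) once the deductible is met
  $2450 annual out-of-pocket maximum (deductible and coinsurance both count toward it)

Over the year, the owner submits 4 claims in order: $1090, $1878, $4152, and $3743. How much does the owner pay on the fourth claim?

Bill 1, $1090: $458 to deductible, leaving $632; 20% of $632 = $126.40. Cost to owner: $584.40. OOP to date $584.40.
Bill 2, $1878: 20% coinsurance on $1878 = $375.60. Owner pays $375.60; OOP now $960.
Bill 3, $4152: deductible already satisfied, so owner's share is 20% × $4152 = $830.40. Cost to owner: $830.40. OOP to date $1790.40.
Bill 4, $3743: 20% coinsurance on $3743 = $748.60. Adding that to $1790.40 gives $2539, past the $2450 cap; owner pays only $2450 − $1790.40 = $659.60.

$659.60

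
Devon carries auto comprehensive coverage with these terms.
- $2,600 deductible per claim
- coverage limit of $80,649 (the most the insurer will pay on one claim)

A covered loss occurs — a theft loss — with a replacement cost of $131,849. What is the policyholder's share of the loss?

After the deductible, $131,849 − $2,600 = $129,249 remains.
The $80,649 per-incident cap binds; insurer pays $80,649.
The policyholder bears the rest of the original loss: $131,849 − $80,649 = $51,200.

$51,200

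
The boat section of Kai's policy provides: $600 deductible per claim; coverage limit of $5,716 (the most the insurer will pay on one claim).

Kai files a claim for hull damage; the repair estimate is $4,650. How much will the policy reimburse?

$4,050

Less the $600 deductible: $4,650 − $600 = $4,050.
That's under the $5,716 cap, so the insurer reimburses the full $4,050.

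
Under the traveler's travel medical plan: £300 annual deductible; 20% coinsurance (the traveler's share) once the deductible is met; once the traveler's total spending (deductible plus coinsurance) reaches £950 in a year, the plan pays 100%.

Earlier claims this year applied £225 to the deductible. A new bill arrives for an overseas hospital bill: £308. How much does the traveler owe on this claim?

£121.60

£225 of the £300 deductible is already met, leaving £75.
That leaves £308 − £75 = £233 for coinsurance.
20% of £233 = £46.60 falls to the traveler.
So the traveler owes £75 + £46.60 = £121.60 before any cap.
Cumulative spending £225 + £121.60 = £346.60 stays under the £950 maximum.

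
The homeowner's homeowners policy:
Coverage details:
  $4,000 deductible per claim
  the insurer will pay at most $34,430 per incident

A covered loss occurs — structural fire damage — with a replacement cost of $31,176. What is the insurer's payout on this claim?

$27,176

Subtract the deductible: $31,176 − $4,000 = $27,176.
$27,176 is within the $34,430 limit, so the insurer pays $27,176.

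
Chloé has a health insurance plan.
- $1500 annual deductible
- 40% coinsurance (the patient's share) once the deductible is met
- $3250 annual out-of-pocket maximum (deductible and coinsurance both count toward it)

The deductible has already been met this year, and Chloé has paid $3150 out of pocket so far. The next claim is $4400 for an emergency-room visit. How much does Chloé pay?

The deductible is already satisfied, so the full bill goes to coinsurance.
Patient's 40% share of $4400 is $1760.
That would bring total out-of-pocket to $4910, past the $3250 cap. The patient is capped at $3250 − $3150 = $100 on this claim.

$100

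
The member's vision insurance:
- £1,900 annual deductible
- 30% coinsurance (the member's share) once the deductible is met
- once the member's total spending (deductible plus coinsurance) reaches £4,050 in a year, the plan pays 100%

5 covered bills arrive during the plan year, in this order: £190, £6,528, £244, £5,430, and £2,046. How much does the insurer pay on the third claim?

#1 (£190): fully absorbed by the deductible. Member pays £190; OOP now £190. Insurer: £190 − £190 = £0.
#2 (£6,528): £1,710 to deductible, leaving £4,818; 30% of £4,818 = £1,445.40. Member owes £3,155.40 (running OOP £3,345.40). Plan pays £6,528 − £3,155.40 = £3,372.60.
#3 (£244): deductible already satisfied, so member's share is 30% × £244 = £73.20. Member owes £73.20 (running OOP £3,418.60). Plan pays £244 − £73.20 = £170.80.

£170.80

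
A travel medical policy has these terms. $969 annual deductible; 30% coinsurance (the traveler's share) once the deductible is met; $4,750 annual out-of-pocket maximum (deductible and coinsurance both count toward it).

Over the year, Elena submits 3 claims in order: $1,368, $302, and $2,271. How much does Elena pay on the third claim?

Bill 1, $1,368: deductible takes $969, $399 remains; traveler's 30% is $119.70. Traveler pays $1,088.70; OOP now $1,088.70.
Bill 2, $302: deductible met; 30% of $302 = $90.60. Traveler owes $90.60 (running OOP $1,179.30).
Bill 3, $2,271: deductible already satisfied, so traveler's share is 30% × $2,271 = $681.30. Cost to traveler: $681.30. OOP to date $1,860.60.

$681.30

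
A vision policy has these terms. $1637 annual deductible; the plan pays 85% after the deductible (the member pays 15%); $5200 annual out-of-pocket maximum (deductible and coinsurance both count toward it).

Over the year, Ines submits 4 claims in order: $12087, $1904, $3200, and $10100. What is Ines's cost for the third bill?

$480

Claim 1 ($12087): $1637 finishes the deductible; $10450 goes to coinsurance; coinsurance $10450 × 15% = $1567.50. Cost to member: $3204.50. OOP to date $3204.50.
Claim 2 ($1904): 15% coinsurance on $1904 = $285.60. Member owes $285.60 (running OOP $3490.10).
Claim 3 ($3200): deductible already satisfied, so member's share is 15% × $3200 = $480. Member owes $480 (running OOP $3970.10).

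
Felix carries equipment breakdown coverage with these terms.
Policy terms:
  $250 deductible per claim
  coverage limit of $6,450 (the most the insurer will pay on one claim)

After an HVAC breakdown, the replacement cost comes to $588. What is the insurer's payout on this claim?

$338

After the deductible, $588 − $250 = $338 remains.
$338 is within the $6,450 limit, so the insurer pays $338.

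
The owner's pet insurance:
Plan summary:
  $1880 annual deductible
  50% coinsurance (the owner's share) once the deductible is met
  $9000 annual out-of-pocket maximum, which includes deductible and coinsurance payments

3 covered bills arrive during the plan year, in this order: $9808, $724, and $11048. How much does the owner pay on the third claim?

$2794

Claim 1 — $9808: deductible takes $1880, $7928 remains; coinsurance $7928 × 50% = $3964. Cost to owner: $5844. OOP to date $5844.
Claim 2 — $724: 50% coinsurance on $724 = $362. Owner owes $362 (running OOP $6206).
Claim 3 — $11048: 50% coinsurance on $11048 = $5524. Adding that to $6206 gives $11730, past the $9000 cap; owner pays only $9000 − $6206 = $2794.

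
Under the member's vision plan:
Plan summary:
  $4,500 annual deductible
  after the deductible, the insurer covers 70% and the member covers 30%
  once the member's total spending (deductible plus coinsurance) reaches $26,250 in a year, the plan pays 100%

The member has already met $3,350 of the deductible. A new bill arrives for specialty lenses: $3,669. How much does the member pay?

$1,905.70

Deductible still to meet: $4,500 − $3,350 = $1,150.
The remaining $2,519 (= $3,669 − $1,150) moves to coinsurance.
Coinsurance: $2,519 × 30% = $755.70.
That puts the member's cost at $1,150 + $755.70 = $1,905.70 before any cap.
Total out-of-pocket so far would be $3,350 + $1,905.70 = $5,255.70, below the $26,250 cap — no reduction.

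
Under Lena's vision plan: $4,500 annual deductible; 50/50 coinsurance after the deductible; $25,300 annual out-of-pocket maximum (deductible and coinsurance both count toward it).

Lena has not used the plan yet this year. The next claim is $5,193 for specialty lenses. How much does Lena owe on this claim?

The full $4,500 deductible is still open; $4,500 of this bill applies to it.
That leaves $5,193 − $4,500 = $693 for coinsurance.
50% of $693 = $346.50 falls to the member.
That puts the member's cost at $4,500 + $346.50 = $4,846.50 before any cap.
Year-to-date out-of-pocket becomes $0 + $4,846.50 = $4,846.50, still under the $25,300 maximum, so no cap applies.

$4,846.50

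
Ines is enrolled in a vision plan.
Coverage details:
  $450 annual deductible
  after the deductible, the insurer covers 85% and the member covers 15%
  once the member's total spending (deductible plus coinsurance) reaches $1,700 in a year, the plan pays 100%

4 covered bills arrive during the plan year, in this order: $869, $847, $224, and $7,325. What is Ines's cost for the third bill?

Claim 1 ($869): $450 to deductible, leaving $419; member's 15% is $62.85. Member pays $512.85; OOP now $512.85.
Claim 2 ($847): 15% coinsurance on $847 = $127.05. Member owes $127.05 (running OOP $639.90).
Claim 3 ($224): 15% coinsurance on $224 = $33.60. Cost to member: $33.60. OOP to date $673.50.

$33.60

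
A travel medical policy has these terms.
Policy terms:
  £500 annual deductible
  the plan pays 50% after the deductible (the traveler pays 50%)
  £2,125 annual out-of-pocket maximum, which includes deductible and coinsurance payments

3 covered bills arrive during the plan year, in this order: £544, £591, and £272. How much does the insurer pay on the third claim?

£136

#1 (£544): £500 to deductible, leaving £44; traveler's 50% is £22. Traveler owes £522 (running OOP £522). Plan pays £544 − £522 = £22.
#2 (£591): 50% coinsurance on £591 = £295.50. Cost to traveler: £295.50. OOP to date £817.50. Insurer: £591 − £295.50 = £295.50.
#3 (£272): 50% coinsurance on £272 = £136. Traveler pays £136; OOP now £953.50. Insurer: £272 − £136 = £136.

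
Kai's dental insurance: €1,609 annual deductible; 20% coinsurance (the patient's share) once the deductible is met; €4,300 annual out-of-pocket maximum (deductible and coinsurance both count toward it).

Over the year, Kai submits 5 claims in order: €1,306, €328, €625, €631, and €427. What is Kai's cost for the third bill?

€125

#1 (€1,306): all of it applies to the deductible. Patient pays €1,306; OOP now €1,306.
#2 (€328): €303 finishes the deductible; €25 goes to coinsurance; patient's 20% is €5. Cost to patient: €308. OOP to date €1,614.
#3 (€625): 20% coinsurance on €625 = €125. Cost to patient: €125. OOP to date €1,739.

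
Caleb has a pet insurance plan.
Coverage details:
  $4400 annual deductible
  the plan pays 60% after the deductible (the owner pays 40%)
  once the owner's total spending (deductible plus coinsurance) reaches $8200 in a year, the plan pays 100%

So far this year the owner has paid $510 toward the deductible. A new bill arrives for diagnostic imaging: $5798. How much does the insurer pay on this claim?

$510 of the $4400 deductible is already met, leaving $3890.
The remaining $1908 (= $5798 − $3890) moves to coinsurance.
Coinsurance: $1908 × 40% = $763.20.
That puts the owner's cost at $3890 + $763.20 = $4653.20 before any cap.
Year-to-date out-of-pocket becomes $510 + $4653.20 = $5163.20, still under the $8200 maximum, so no cap applies.
The plan picks up $5798 − $4653.20 = $1144.80.

$1144.80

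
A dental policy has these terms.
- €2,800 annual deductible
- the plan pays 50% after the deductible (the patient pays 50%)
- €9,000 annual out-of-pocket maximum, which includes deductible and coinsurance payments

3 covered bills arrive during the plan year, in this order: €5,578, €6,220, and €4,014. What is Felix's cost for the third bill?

Bill 1, €5,578: €2,800 to deductible, leaving €2,778; 50% of €2,778 = €1,389. Cost to patient: €4,189. OOP to date €4,189.
Bill 2, €6,220: deductible already satisfied, so patient's share is 50% × €6,220 = €3,110. Patient pays €3,110; OOP now €7,299.
Bill 3, €4,014: deductible already satisfied, so patient's share is 50% × €4,014 = €2,007. OOP would hit €9,306 > €9,000, so the cap limits the patient to €9,000 − €7,299 = €1,701.

€1,701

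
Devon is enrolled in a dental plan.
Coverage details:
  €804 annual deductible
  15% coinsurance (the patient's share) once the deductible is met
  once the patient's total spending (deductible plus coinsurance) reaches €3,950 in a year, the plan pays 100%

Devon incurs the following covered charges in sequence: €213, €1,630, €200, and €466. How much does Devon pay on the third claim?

Claim 1 — €213: all of it applies to the deductible. Cost to patient: €213. OOP to date €213.
Claim 2 — €1,630: €591 finishes the deductible; €1,039 goes to coinsurance; patient's 15% is €155.85. Cost to patient: €746.85. OOP to date €959.85.
Claim 3 — €200: 15% coinsurance on €200 = €30. Patient owes €30 (running OOP €989.85).

€30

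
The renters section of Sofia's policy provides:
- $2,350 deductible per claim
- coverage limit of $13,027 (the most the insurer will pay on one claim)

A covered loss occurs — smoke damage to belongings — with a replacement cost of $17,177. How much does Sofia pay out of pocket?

After the deductible, $17,177 − $2,350 = $14,827 remains.
Since $14,827 > $13,027, the payout is capped at $13,027.
The tenant bears the rest of the original loss: $17,177 − $13,027 = $4,150.

$4,150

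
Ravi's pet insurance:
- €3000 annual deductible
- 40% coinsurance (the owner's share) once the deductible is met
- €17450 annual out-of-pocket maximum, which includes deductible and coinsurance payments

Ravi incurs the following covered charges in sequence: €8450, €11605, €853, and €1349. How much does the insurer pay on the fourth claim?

€809.40

Bill 1, €8450: €3000 finishes the deductible; €5450 goes to coinsurance; coinsurance €5450 × 40% = €2180. Owner owes €5180 (running OOP €5180). Plan pays €8450 − €5180 = €3270.
Bill 2, €11605: 40% coinsurance on €11605 = €4642. Cost to owner: €4642. OOP to date €9822. Plan pays €11605 − €4642 = €6963.
Bill 3, €853: 40% coinsurance on €853 = €341.20. Owner owes €341.20 (running OOP €10163.20). Insurer: €853 − €341.20 = €511.80.
Bill 4, €1349: deductible already satisfied, so owner's share is 40% × €1349 = €539.60. Owner owes €539.60 (running OOP €10702.80). Insurer: €1349 − €539.60 = €809.40.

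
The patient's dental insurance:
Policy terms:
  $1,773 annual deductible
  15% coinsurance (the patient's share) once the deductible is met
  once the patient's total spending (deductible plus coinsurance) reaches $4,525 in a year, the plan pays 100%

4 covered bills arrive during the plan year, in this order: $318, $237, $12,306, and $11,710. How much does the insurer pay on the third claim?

$9,424.80

#1 ($318): fully absorbed by the deductible. Cost to patient: $318. OOP to date $318. Plan pays $318 − $318 = $0.
#2 ($237): fully absorbed by the deductible. Cost to patient: $237. OOP to date $555. Insurer: $237 − $237 = $0.
#3 ($12,306): $1,218 to deductible, leaving $11,088; coinsurance $11,088 × 15% = $1,663.20. Patient owes $2,881.20 (running OOP $3,436.20). Plan pays $12,306 − $2,881.20 = $9,424.80.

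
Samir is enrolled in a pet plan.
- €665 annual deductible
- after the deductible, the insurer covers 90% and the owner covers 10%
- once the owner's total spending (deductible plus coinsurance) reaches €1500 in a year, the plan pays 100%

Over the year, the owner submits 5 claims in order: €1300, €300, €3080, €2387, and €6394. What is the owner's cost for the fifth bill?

#1 (€1300): €665 to deductible, leaving €635; coinsurance €635 × 10% = €63.50. Owner owes €728.50 (running OOP €728.50).
#2 (€300): deductible met; 10% of €300 = €30. Owner owes €30 (running OOP €758.50).
#3 (€3080): 10% coinsurance on €3080 = €308. Owner owes €308 (running OOP €1066.50).
#4 (€2387): deductible already satisfied, so owner's share is 10% × €2387 = €238.70. Owner owes €238.70 (running OOP €1305.20).
#5 (€6394): 10% coinsurance on €6394 = €639.40. OOP would hit €1944.60 > €1500, so the cap limits the owner to €1500 − €1305.20 = €194.80.

€194.80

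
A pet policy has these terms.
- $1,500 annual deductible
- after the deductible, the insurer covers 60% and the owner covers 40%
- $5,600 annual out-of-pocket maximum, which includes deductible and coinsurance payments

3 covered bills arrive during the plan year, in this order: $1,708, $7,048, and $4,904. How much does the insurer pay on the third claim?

Bill 1, $1,708: deductible takes $1,500, $208 remains; 40% of $208 = $83.20. Cost to owner: $1,583.20. OOP to date $1,583.20. Plan pays $1,708 − $1,583.20 = $124.80.
Bill 2, $7,048: deductible already satisfied, so owner's share is 40% × $7,048 = $2,819.20. Owner owes $2,819.20 (running OOP $4,402.40). Plan pays $7,048 − $2,819.20 = $4,228.80.
Bill 3, $4,904: deductible met; 40% of $4,904 = $1,961.60. OOP would hit $6,364 > $5,600, so the cap limits the owner to $5,600 − $4,402.40 = $1,197.60. Plan pays $4,904 − $1,197.60 = $3,706.40.

$3,706.40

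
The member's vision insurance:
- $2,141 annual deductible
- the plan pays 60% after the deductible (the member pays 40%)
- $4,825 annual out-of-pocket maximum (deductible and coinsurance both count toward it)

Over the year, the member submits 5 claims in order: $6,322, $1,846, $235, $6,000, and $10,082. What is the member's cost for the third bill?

Claim 1 ($6,322): deductible takes $2,141, $4,181 remains; coinsurance $4,181 × 40% = $1,672.40. Member owes $3,813.40 (running OOP $3,813.40).
Claim 2 ($1,846): deductible already satisfied, so member's share is 40% × $1,846 = $738.40. Cost to member: $738.40. OOP to date $4,551.80.
Claim 3 ($235): deductible met; 40% of $235 = $94. Member pays $94; OOP now $4,645.80.

$94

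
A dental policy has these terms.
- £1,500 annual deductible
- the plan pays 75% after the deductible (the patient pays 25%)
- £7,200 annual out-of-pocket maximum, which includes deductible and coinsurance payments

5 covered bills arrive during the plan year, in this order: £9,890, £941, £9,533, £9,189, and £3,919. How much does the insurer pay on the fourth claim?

£8,205

Bill 1, £9,890: £1,500 finishes the deductible; £8,390 goes to coinsurance; patient's 25% is £2,097.50. Patient owes £3,597.50 (running OOP £3,597.50). Plan pays £9,890 − £3,597.50 = £6,292.50.
Bill 2, £941: deductible already satisfied, so patient's share is 25% × £941 = £235.25. Patient pays £235.25; OOP now £3,832.75. Insurer: £941 − £235.25 = £705.75.
Bill 3, £9,533: deductible already satisfied, so patient's share is 25% × £9,533 = £2,383.25. Patient pays £2,383.25; OOP now £6,216. Plan pays £9,533 − £2,383.25 = £7,149.75.
Bill 4, £9,189: 25% coinsurance on £9,189 = £2,297.25. OOP would hit £8,513.25 > £7,200, so the cap limits the patient to £7,200 − £6,216 = £984. Insurer: £9,189 − £984 = £8,205.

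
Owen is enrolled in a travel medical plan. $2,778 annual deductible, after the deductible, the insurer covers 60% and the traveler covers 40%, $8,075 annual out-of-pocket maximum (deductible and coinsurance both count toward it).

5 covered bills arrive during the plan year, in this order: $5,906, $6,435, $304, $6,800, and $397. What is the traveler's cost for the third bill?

$121.60

Claim 1 ($5,906): $2,778 to deductible, leaving $3,128; traveler's 40% is $1,251.20. Traveler pays $4,029.20; OOP now $4,029.20.
Claim 2 ($6,435): 40% coinsurance on $6,435 = $2,574. Traveler pays $2,574; OOP now $6,603.20.
Claim 3 ($304): deductible met; 40% of $304 = $121.60. Traveler pays $121.60; OOP now $6,724.80.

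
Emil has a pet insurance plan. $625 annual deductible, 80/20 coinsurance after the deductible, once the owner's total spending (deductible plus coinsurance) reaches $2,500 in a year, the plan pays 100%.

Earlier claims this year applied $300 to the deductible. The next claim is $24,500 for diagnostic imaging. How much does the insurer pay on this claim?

Deductible still to meet: $625 − $300 = $325.
The remaining $24,175 (= $24,500 − $325) moves to coinsurance.
Owner's 20% share of $24,175 is $4,835.
That puts the owner's cost at $325 + $4,835 = $5,160 before any cap.
Adding $5,160 to the $300 already spent would give $5,460, which exceeds the $2,500 cap; the owner pays just $2,500 − $300 = $2,200.
Insurer pays the balance: $24,500 − $2,200 = $22,300.

$22,300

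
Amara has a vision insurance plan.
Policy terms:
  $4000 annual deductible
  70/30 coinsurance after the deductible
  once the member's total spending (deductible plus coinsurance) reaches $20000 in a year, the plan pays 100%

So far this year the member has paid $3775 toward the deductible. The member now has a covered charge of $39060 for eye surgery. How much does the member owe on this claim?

$11875.50

Deductible still to meet: $4000 − $3775 = $225.
That leaves $39060 − $225 = $38835 for coinsurance.
Coinsurance: $38835 × 30% = $11650.50.
That puts the member's cost at $225 + $11650.50 = $11875.50 before any cap.
Cumulative spending $3775 + $11875.50 = $15650.50 stays under the $20000 maximum.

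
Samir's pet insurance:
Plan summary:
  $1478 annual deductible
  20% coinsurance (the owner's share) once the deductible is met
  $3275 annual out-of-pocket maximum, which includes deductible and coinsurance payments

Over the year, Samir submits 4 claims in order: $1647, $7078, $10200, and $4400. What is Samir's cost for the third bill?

#1 ($1647): deductible takes $1478, $169 remains; owner's 20% is $33.80. Owner owes $1511.80 (running OOP $1511.80).
#2 ($7078): deductible already satisfied, so owner's share is 20% × $7078 = $1415.60. Cost to owner: $1415.60. OOP to date $2927.40.
#3 ($10200): 20% coinsurance on $10200 = $2040. OOP would hit $4967.40 > $3275, so the cap limits the owner to $3275 − $2927.40 = $347.60.

$347.60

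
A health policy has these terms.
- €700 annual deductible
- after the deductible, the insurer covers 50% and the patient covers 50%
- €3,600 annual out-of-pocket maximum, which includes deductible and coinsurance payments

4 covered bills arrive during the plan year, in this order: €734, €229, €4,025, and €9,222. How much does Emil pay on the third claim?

€2,012.50

Claim 1 — €734: €700 finishes the deductible; €34 goes to coinsurance; coinsurance €34 × 50% = €17. Patient owes €717 (running OOP €717).
Claim 2 — €229: 50% coinsurance on €229 = €114.50. Cost to patient: €114.50. OOP to date €831.50.
Claim 3 — €4,025: 50% coinsurance on €4,025 = €2,012.50. Cost to patient: €2,012.50. OOP to date €2,844.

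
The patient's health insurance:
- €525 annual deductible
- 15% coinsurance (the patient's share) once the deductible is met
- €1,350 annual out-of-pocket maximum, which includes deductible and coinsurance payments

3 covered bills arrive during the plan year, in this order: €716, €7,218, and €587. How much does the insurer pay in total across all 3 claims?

Claim 1 (€716): €525 to deductible, leaving €191; 15% of €191 = €28.65. Patient owes €553.65 (running OOP €553.65). Insurer: €716 − €553.65 = €162.35.
Claim 2 (€7,218): 15% coinsurance on €7,218 = €1,082.70. That would push OOP to €1,636.35, over the €1,350 cap, so patient pays €1,350 − €553.65 = €796.35. Insurer: €7,218 − €796.35 = €6,421.65.
Claim 3 (€587): 15% coinsurance on €587 = €88.05. That would push OOP to €1,438.05, over the €1,350 cap, so patient pays €1,350 − €1,350 = €0. Plan pays €587 − €0 = €587.
Insurer total: €162.35 + €6,421.65 + €587 = €7,171.

€7,171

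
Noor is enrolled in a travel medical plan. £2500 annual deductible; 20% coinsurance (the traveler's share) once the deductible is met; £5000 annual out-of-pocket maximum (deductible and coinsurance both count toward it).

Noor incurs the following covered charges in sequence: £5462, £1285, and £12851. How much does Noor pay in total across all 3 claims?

£5000

#1 (£5462): deductible takes £2500, £2962 remains; traveler's 20% is £592.40. Cost to traveler: £3092.40. OOP to date £3092.40.
#2 (£1285): deductible met; 20% of £1285 = £257. Traveler pays £257; OOP now £3349.40.
#3 (£12851): deductible already satisfied, so traveler's share is 20% × £12851 = £2570.20. OOP would hit £5919.60 > £5000, so the cap limits the traveler to £5000 − £3349.40 = £1650.60.
Summing the traveler's payments: £3092.40 + £257 + £1650.60 = £5000.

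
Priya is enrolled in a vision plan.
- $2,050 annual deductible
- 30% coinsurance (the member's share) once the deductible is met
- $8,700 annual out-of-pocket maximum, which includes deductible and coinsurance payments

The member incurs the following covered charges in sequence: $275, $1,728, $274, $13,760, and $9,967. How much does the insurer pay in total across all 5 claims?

Claim 1 ($275): fully absorbed by the deductible. Member pays $275; OOP now $275. Insurer: $275 − $275 = $0.
Claim 2 ($1,728): all of it applies to the deductible. Member pays $1,728; OOP now $2,003. Insurer: $1,728 − $1,728 = $0.
Claim 3 ($274): deductible takes $47, $227 remains; coinsurance $227 × 30% = $68.10. Cost to member: $115.10. OOP to date $2,118.10. Plan pays $274 − $115.10 = $158.90.
Claim 4 ($13,760): 30% coinsurance on $13,760 = $4,128. Member pays $4,128; OOP now $6,246.10. Insurer: $13,760 − $4,128 = $9,632.
Claim 5 ($9,967): deductible already satisfied, so member's share is 30% × $9,967 = $2,990.10. Adding that to $6,246.10 gives $9,236.20, past the $8,700 cap; member pays only $8,700 − $6,246.10 = $2,453.90. Plan pays $9,967 − $2,453.90 = $7,513.10.
Insurer total: $0 + $0 + $158.90 + $9,632 + $7,513.10 = $17,304.

$17,304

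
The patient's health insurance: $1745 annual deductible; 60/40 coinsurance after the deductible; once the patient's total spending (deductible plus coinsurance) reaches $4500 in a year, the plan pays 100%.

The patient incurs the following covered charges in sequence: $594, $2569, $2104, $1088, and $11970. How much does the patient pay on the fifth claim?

$911

Bill 1, $594: all of it applies to the deductible. Cost to patient: $594. OOP to date $594.
Bill 2, $2569: $1151 to deductible, leaving $1418; patient's 40% is $567.20. Patient pays $1718.20; OOP now $2312.20.
Bill 3, $2104: deductible already satisfied, so patient's share is 40% × $2104 = $841.60. Patient owes $841.60 (running OOP $3153.80).
Bill 4, $1088: 40% coinsurance on $1088 = $435.20. Patient pays $435.20; OOP now $3589.
Bill 5, $11970: 40% coinsurance on $11970 = $4788. That would push OOP to $8377, over the $4500 cap, so patient pays $4500 − $3589 = $911.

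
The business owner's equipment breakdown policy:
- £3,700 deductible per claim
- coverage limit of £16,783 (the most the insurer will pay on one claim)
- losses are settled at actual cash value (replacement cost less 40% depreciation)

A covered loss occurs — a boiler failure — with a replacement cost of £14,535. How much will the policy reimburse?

Depreciate 40%: the covered value is £14,535 × 0.6 = £8,721.
After the deductible, £8,721 − £3,700 = £5,021 remains.
£5,021 is within the £16,783 limit, so the insurer pays £5,021.

£5,021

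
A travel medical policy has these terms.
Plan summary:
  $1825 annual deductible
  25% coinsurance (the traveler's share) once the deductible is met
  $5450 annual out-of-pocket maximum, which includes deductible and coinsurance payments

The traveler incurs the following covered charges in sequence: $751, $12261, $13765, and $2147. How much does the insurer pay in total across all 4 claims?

#1 ($751): all of it applies to the deductible. Traveler owes $751 (running OOP $751). Plan pays $751 − $751 = $0.
#2 ($12261): $1074 finishes the deductible; $11187 goes to coinsurance; coinsurance $11187 × 25% = $2796.75. Cost to traveler: $3870.75. OOP to date $4621.75. Insurer: $12261 − $3870.75 = $8390.25.
#3 ($13765): deductible met; 25% of $13765 = $3441.25. Adding that to $4621.75 gives $8063, past the $5450 cap; traveler pays only $5450 − $4621.75 = $828.25. Insurer: $13765 − $828.25 = $12936.75.
#4 ($2147): deductible met; 25% of $2147 = $536.75. OOP would hit $5986.75 > $5450, so the cap limits the traveler to $5450 − $5450 = $0. Plan pays $2147 − $0 = $2147.
Insurer total: $0 + $8390.25 + $12936.75 + $2147 = $23474.

$23474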